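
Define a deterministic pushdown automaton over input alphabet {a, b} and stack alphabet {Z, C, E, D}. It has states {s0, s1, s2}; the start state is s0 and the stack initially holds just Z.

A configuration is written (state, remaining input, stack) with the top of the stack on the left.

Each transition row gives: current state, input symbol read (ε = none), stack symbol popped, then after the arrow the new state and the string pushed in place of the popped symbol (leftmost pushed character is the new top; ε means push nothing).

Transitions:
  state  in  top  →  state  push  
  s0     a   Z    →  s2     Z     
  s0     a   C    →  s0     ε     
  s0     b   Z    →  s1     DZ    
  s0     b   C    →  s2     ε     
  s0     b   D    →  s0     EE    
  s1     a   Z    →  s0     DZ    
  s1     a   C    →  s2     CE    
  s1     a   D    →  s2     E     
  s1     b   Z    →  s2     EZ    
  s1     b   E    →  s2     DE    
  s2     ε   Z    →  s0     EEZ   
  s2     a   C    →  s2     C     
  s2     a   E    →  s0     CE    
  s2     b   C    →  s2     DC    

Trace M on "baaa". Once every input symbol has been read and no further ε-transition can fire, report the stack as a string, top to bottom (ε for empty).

(s0, baaa, Z)
  read b, top Z: go to s1, push DZ → (s1, aaa, DZ)
  read a, top D: go to s2, push E → (s2, aa, EZ)
  read a, top E: go to s0, push CE → (s0, a, CEZ)
  read a, top C: go to s0, push ε → (s0, ε, EZ)
All input consumed in state s0 with stack EZ.

EZ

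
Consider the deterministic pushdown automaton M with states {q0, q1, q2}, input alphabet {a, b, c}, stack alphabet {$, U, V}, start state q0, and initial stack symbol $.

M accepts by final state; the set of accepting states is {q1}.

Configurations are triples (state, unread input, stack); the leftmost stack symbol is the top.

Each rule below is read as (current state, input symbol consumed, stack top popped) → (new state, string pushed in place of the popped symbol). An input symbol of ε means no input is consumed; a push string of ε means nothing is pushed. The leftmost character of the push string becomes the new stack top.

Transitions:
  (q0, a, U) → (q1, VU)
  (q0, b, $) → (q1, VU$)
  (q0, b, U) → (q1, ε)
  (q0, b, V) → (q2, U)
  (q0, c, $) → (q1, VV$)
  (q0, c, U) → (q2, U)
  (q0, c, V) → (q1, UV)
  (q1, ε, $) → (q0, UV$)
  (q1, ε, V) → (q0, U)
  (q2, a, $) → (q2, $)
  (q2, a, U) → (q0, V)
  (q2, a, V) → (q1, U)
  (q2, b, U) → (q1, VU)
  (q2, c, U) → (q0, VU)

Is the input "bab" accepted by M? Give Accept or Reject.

(q0, bab, $)
  read b, top $: go to q1, push VU$ → (q1, ab, VU$)
  ε-move, top V: go to q0, push U → (q0, ab, UU$)
  read a, top U: go to q1, push VU → (q1, b, VUU$)
  ε-move, top V: go to q0, push U → (q0, b, UUU$)
  read b, top U: go to q1, push ε → (q1, ε, UU$)
All input consumed; state q1 ∈ F.

Accept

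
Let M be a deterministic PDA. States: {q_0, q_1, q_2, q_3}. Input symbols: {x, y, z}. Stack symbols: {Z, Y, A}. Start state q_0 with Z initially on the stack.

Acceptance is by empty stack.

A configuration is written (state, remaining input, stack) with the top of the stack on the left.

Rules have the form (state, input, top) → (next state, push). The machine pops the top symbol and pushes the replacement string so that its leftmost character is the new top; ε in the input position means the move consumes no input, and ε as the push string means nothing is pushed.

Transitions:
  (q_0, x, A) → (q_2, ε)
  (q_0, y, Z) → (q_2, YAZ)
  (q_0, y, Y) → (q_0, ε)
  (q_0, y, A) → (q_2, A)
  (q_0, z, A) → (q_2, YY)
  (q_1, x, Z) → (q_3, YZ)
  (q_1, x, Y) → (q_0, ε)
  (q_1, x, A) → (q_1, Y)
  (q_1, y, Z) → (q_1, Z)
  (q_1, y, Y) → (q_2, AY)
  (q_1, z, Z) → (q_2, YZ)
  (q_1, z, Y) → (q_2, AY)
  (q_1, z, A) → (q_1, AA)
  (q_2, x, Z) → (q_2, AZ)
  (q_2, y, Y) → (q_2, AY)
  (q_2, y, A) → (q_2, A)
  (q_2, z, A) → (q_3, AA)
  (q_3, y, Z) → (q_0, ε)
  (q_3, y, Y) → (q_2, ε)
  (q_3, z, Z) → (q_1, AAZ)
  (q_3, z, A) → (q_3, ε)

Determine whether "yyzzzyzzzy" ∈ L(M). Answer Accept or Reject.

Accept

(q_0, yyzzzyzzzy, Z) ⊢ (q_2, yzzzyzzzy, YAZ) ⊢ (q_2, zzzyzzzy, AYAZ) ⊢ (q_3, zzyzzzy, AAYAZ) ⊢ (q_3, zyzzzy, AYAZ) ⊢ (q_3, yzzzy, YAZ) ⊢ (q_2, zzzy, AZ) ⊢ (q_3, zzy, AAZ) ⊢ (q_3, zy, AZ) ⊢ (q_3, y, Z) ⊢ (q_0, ε, ε)
All input consumed and the stack is empty.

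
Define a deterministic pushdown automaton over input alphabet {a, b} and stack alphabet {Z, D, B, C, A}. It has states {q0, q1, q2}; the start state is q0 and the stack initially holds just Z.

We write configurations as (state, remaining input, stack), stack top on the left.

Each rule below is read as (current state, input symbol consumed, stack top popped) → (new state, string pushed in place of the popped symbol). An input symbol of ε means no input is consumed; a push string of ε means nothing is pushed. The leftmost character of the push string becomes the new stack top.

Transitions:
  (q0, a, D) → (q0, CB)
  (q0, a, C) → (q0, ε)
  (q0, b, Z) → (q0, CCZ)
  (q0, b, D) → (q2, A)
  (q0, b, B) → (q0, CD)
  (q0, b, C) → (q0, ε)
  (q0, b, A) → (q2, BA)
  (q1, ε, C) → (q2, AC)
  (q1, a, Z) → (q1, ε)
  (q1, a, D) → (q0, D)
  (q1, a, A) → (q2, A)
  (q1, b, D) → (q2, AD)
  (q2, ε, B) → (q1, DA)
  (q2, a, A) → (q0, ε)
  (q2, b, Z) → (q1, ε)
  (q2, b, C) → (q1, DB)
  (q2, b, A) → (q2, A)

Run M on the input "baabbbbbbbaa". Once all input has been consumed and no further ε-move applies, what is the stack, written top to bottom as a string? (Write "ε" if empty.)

(q0, baabbbbbbbaa, Z)
  read b, top Z: go to q0, push CCZ → (q0, aabbbbbbbaa, CCZ)
  read a, top C: go to q0, push ε → (q0, abbbbbbbaa, CZ)
  read a, top C: go to q0, push ε → (q0, bbbbbbbaa, Z)
  read b, top Z: go to q0, push CCZ → (q0, bbbbbbaa, CCZ)
  read b, top C: go to q0, push ε → (q0, bbbbbaa, CZ)
  read b, top C: go to q0, push ε → (q0, bbbbaa, Z)
  read b, top Z: go to q0, push CCZ → (q0, bbbaa, CCZ)
  read b, top C: go to q0, push ε → (q0, bbaa, CZ)
  read b, top C: go to q0, push ε → (q0, baa, Z)
  read b, top Z: go to q0, push CCZ → (q0, aa, CCZ)
  read a, top C: go to q0, push ε → (q0, a, CZ)
  read a, top C: go to q0, push ε → (q0, ε, Z)
All input consumed in state q0 with stack Z.

Z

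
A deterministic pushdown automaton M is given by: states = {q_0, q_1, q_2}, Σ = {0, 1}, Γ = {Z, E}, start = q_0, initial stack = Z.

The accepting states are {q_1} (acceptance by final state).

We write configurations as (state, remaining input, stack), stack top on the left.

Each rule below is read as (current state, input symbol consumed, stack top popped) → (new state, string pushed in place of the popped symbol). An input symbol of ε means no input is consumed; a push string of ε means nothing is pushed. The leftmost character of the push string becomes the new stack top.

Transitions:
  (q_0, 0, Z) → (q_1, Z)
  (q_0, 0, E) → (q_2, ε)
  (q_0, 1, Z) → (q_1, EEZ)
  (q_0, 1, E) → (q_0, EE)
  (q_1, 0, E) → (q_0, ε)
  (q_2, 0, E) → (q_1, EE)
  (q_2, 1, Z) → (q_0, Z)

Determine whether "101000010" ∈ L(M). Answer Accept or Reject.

Accept

(q_0, 101000010, Z)
  read 1, top Z: go to q_1, push EEZ → (q_1, 01000010, EEZ)
  read 0, top E: go to q_0, push ε → (q_0, 1000010, EZ)
  read 1, top E: go to q_0, push EE → (q_0, 000010, EEZ)
  read 0, top E: go to q_2, push ε → (q_2, 00010, EZ)
  read 0, top E: go to q_1, push EE → (q_1, 0010, EEZ)
  read 0, top E: go to q_0, push ε → (q_0, 010, EZ)
  read 0, top E: go to q_2, push ε → (q_2, 10, Z)
  read 1, top Z: go to q_0, push Z → (q_0, 0, Z)
  read 0, top Z: go to q_1, push Z → (q_1, ε, Z)
All input consumed; state q_1 ∈ F.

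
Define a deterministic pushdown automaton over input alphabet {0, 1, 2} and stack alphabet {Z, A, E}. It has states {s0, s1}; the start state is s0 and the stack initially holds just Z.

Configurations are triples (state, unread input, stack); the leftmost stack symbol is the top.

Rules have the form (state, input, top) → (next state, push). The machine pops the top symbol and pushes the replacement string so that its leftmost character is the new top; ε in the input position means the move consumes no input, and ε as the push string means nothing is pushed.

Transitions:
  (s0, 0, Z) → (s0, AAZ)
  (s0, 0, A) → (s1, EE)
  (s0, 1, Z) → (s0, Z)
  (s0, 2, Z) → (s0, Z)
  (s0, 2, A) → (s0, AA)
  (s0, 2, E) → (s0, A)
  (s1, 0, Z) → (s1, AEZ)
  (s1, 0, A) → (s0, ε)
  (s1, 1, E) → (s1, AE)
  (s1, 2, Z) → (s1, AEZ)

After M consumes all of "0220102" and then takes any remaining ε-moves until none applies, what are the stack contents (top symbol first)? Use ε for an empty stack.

AEAAAZ

(s0, 0220102, Z) ⊢ (s0, 220102, AAZ) ⊢ (s0, 20102, AAAZ) ⊢ (s0, 0102, AAAAZ) ⊢ (s1, 102, EEAAAZ) ⊢ (s1, 02, AEEAAAZ) ⊢ (s0, 2, EEAAAZ) ⊢ (s0, ε, AEAAAZ)
All input consumed in state s0 with stack AEAAAZ.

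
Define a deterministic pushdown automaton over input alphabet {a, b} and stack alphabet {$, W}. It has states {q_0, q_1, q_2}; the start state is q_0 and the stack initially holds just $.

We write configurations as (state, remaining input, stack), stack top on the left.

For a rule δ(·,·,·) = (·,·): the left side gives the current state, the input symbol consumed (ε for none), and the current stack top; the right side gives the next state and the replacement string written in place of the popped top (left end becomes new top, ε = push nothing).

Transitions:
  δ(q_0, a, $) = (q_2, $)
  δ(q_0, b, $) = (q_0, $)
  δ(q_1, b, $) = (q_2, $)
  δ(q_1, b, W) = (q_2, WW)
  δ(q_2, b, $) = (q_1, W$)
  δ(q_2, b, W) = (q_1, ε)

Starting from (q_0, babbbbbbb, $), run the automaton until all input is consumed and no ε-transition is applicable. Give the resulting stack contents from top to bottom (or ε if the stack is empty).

(q_0, babbbbbbb, $) ⊢ (q_0, abbbbbbb, $) ⊢ (q_2, bbbbbbb, $) ⊢ (q_1, bbbbbb, W$) ⊢ (q_2, bbbbb, WW$) ⊢ (q_1, bbbb, W$) ⊢ (q_2, bbb, WW$) ⊢ (q_1, bb, W$) ⊢ (q_2, b, WW$) ⊢ (q_1, ε, W$)
All input consumed in state q_1 with stack W$.

W$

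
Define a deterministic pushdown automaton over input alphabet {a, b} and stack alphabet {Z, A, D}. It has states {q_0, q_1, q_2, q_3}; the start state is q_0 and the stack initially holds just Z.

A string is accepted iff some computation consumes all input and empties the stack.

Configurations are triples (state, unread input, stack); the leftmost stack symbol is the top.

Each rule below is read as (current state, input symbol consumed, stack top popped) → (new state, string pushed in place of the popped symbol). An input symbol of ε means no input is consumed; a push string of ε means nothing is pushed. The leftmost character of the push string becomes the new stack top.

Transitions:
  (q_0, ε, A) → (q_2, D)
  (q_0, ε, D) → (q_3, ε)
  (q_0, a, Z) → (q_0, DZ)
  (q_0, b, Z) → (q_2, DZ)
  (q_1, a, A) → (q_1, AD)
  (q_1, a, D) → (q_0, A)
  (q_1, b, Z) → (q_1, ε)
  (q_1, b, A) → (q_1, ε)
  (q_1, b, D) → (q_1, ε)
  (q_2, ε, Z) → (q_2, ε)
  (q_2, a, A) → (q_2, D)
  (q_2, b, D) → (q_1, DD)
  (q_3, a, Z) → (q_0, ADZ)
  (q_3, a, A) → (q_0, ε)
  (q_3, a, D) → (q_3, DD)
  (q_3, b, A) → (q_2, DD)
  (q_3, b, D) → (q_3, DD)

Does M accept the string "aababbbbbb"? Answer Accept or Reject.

(q_0, aababbbbbb, Z) ⊢ (q_0, ababbbbbb, DZ) ⊢ (q_3, ababbbbbb, Z) ⊢ (q_0, babbbbbb, ADZ) ⊢ (q_2, babbbbbb, DDZ) ⊢ (q_1, abbbbbb, DDDZ) ⊢ (q_0, bbbbbb, ADDZ) ⊢ (q_2, bbbbbb, DDDZ) ⊢ (q_1, bbbbb, DDDDZ) ⊢ (q_1, bbbb, DDDZ) ⊢ (q_1, bbb, DDZ) ⊢ (q_1, bb, DZ) ⊢ (q_1, b, Z) ⊢ (q_1, ε, ε)
All input consumed and the stack is empty.

Accept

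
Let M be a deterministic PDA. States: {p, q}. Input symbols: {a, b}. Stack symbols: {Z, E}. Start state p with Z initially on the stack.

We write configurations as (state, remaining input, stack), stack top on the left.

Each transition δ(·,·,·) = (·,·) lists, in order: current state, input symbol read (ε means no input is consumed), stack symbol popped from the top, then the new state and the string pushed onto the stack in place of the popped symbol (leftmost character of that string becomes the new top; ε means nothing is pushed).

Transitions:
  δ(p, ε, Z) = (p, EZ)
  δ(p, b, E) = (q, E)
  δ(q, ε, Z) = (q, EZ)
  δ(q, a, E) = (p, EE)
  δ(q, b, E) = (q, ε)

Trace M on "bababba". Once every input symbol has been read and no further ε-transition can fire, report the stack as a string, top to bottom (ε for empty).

(p, bababba, Z) ⊢ (p, bababba, EZ) ⊢ (q, ababba, EZ) ⊢ (p, babba, EEZ) ⊢ (q, abba, EEZ) ⊢ (p, bba, EEEZ) ⊢ (q, ba, EEEZ) ⊢ (q, a, EEZ) ⊢ (p, ε, EEEZ)
All input consumed in state p with stack EEEZ.

EEEZ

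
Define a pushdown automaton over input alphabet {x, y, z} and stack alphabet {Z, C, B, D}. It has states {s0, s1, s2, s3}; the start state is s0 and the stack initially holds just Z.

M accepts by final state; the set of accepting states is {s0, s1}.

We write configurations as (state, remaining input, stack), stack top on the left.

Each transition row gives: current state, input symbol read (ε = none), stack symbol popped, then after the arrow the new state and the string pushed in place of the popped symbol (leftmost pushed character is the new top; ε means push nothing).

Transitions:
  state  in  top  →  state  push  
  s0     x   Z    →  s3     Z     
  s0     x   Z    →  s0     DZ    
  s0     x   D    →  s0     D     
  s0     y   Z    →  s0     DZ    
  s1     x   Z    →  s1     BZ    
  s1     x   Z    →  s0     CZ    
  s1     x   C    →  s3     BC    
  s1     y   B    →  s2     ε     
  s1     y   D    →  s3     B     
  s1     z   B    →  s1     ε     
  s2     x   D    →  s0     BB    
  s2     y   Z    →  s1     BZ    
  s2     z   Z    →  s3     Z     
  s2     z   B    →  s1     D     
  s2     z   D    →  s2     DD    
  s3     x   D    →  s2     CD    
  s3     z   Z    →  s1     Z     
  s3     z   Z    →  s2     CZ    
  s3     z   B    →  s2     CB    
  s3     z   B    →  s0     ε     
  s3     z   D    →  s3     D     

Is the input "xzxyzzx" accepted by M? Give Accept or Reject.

One accepting computation: (s0, xzxyzzx, Z) ⊢ (s3, zxyzzx, Z) ⊢ (s1, xyzzx, Z) ⊢ (s1, yzzx, BZ) ⊢ (s2, zzx, Z) ⊢ (s3, zx, Z) ⊢ (s1, x, Z) ⊢ (s1, ε, BZ)
All input consumed and state s1 ∈ F.

Accept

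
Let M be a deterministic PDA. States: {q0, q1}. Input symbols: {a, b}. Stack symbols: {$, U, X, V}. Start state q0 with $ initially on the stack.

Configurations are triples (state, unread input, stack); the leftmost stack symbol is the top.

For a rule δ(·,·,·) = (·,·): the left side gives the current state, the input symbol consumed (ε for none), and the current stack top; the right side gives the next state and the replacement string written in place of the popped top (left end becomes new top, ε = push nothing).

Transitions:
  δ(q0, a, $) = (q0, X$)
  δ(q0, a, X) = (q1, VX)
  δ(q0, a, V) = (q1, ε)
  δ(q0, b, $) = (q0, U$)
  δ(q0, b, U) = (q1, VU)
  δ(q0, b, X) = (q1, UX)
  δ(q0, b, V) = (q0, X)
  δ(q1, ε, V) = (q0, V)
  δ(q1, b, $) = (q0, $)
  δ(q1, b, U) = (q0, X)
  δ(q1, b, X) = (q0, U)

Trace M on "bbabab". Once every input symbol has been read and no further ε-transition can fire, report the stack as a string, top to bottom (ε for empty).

(q0, bbabab, $)
  read b, top $: go to q0, push U$ → (q0, babab, U$)
  read b, top U: go to q1, push VU → (q1, abab, VU$)
  ε-move, top V: go to q0, push V → (q0, abab, VU$)
  read a, top V: go to q1, push ε → (q1, bab, U$)
  read b, top U: go to q0, push X → (q0, ab, X$)
  read a, top X: go to q1, push VX → (q1, b, VX$)
  ε-move, top V: go to q0, push V → (q0, b, VX$)
  read b, top V: go to q0, push X → (q0, ε, XX$)
All input consumed in state q0 with stack XX$.

XX$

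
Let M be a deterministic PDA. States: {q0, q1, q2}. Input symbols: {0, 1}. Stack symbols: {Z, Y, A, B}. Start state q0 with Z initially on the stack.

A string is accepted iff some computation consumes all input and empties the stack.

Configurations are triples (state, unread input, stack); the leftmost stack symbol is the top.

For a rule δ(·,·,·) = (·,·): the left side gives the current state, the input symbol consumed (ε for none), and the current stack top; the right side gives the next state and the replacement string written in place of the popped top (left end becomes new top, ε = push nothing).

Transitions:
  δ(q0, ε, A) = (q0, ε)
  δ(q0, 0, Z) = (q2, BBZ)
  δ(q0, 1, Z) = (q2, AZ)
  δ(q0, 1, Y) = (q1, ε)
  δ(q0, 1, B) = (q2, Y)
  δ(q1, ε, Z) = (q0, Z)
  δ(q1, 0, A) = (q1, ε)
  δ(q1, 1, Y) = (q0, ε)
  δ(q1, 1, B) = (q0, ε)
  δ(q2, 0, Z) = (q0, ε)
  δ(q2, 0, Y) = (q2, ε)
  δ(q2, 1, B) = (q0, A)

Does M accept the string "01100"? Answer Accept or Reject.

Accept

(q0, 01100, Z)
  read 0, top Z: go to q2, push BBZ → (q2, 1100, BBZ)
  read 1, top B: go to q0, push A → (q0, 100, ABZ)
  ε-move, top A: go to q0, push ε → (q0, 100, BZ)
  read 1, top B: go to q2, push Y → (q2, 00, YZ)
  read 0, top Y: go to q2, push ε → (q2, 0, Z)
  read 0, top Z: go to q0, push ε → (q0, ε, ε)
All input consumed and the stack is empty.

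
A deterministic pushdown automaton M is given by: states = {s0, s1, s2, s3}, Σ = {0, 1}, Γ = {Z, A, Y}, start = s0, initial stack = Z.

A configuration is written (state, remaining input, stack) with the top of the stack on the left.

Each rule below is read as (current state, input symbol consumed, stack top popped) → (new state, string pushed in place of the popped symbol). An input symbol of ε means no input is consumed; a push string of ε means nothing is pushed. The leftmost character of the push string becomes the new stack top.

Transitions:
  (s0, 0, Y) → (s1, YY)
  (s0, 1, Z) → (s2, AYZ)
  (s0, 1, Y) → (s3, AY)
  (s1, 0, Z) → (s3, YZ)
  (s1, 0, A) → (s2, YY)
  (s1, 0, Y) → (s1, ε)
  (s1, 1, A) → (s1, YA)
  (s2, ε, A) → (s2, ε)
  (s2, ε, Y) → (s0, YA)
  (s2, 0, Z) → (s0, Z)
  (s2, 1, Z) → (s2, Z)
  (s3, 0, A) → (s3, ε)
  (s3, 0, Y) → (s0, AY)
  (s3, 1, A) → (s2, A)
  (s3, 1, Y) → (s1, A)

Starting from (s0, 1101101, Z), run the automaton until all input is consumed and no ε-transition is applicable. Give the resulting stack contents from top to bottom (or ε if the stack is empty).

(s0, 1101101, Z)
  read 1, top Z: go to s2, push AYZ → (s2, 101101, AYZ)
  ε-move, top A: go to s2, push ε → (s2, 101101, YZ)
  ε-move, top Y: go to s0, push YA → (s0, 101101, YAZ)
  read 1, top Y: go to s3, push AY → (s3, 01101, AYAZ)
  read 0, top A: go to s3, push ε → (s3, 1101, YAZ)
  read 1, top Y: go to s1, push A → (s1, 101, AAZ)
  read 1, top A: go to s1, push YA → (s1, 01, YAAZ)
  read 0, top Y: go to s1, push ε → (s1, 1, AAZ)
  read 1, top A: go to s1, push YA → (s1, ε, YAAZ)
All input consumed in state s1 with stack YAAZ.

YAAZ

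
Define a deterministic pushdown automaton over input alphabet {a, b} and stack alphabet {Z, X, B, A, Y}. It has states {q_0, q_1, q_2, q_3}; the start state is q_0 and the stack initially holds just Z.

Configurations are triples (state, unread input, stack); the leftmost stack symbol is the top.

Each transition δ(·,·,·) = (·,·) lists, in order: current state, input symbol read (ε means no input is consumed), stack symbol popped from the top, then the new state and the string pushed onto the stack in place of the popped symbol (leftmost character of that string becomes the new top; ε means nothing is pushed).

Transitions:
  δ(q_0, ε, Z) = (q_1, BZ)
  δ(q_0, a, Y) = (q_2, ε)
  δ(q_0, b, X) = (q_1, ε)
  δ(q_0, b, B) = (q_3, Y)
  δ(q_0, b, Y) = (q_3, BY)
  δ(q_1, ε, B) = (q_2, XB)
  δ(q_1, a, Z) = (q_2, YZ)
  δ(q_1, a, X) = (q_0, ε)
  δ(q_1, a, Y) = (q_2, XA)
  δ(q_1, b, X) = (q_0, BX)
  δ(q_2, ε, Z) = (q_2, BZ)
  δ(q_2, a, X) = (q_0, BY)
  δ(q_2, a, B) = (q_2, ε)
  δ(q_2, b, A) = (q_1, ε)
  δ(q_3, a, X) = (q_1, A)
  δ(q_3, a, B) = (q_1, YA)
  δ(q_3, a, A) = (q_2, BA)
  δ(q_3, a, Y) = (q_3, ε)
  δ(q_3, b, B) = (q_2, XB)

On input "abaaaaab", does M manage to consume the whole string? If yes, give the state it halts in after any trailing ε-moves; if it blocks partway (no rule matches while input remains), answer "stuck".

(q_0, abaaaaab, Z)
  ε-move, top Z: go to q_1, push BZ → (q_1, abaaaaab, BZ)
  ε-move, top B: go to q_2, push XB → (q_2, abaaaaab, XBZ)
  read a, top X: go to q_0, push BY → (q_0, baaaaab, BYBZ)
  read b, top B: go to q_3, push Y → (q_3, aaaaab, YYBZ)
  read a, top Y: go to q_3, push ε → (q_3, aaaab, YBZ)
  read a, top Y: go to q_3, push ε → (q_3, aaab, BZ)
  read a, top B: go to q_1, push YA → (q_1, aab, YAZ)
  read a, top Y: go to q_2, push XA → (q_2, ab, XAAZ)
  read a, top X: go to q_0, push BY → (q_0, b, BYAAZ)
  read b, top B: go to q_3, push Y → (q_3, ε, YYAAZ)
All input consumed; M is in state q_3.

q_3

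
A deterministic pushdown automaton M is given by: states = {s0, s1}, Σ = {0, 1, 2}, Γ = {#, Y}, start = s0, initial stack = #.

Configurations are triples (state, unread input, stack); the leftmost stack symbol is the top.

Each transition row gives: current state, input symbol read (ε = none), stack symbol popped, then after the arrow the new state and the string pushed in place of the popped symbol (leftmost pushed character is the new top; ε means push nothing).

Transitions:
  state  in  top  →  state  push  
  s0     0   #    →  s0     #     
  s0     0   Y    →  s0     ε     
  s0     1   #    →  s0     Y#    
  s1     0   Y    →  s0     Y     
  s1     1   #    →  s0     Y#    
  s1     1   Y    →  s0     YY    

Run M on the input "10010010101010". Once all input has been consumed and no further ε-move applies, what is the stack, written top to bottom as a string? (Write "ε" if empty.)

#

(s0, 10010010101010, #) ⊢ (s0, 0010010101010, Y#) ⊢ (s0, 010010101010, #) ⊢ (s0, 10010101010, #) ⊢ (s0, 0010101010, Y#) ⊢ (s0, 010101010, #) ⊢ (s0, 10101010, #) ⊢ (s0, 0101010, Y#) ⊢ (s0, 101010, #) ⊢ (s0, 01010, Y#) ⊢ (s0, 1010, #) ⊢ (s0, 010, Y#) ⊢ (s0, 10, #) ⊢ (s0, 0, Y#) ⊢ (s0, ε, #)
All input consumed in state s0 with stack #.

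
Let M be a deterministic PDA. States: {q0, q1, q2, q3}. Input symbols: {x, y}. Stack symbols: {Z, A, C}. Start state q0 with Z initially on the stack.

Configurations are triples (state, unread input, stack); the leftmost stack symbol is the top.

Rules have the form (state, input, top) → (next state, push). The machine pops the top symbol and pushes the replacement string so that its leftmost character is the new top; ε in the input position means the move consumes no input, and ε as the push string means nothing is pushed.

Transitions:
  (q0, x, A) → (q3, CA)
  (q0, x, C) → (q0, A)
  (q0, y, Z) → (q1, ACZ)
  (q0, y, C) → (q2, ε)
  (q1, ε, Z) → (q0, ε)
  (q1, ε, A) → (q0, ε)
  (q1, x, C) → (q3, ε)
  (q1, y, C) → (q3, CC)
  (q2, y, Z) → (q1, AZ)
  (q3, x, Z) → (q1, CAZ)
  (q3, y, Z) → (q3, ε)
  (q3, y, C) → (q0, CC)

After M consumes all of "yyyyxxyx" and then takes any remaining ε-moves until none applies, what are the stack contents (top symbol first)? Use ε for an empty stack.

(q0, yyyyxxyx, Z)
  read y, top Z: go to q1, push ACZ → (q1, yyyxxyx, ACZ)
  ε-move, top A: go to q0, push ε → (q0, yyyxxyx, CZ)
  read y, top C: go to q2, push ε → (q2, yyxxyx, Z)
  read y, top Z: go to q1, push AZ → (q1, yxxyx, AZ)
  ε-move, top A: go to q0, push ε → (q0, yxxyx, Z)
  read y, top Z: go to q1, push ACZ → (q1, xxyx, ACZ)
  ε-move, top A: go to q0, push ε → (q0, xxyx, CZ)
  read x, top C: go to q0, push A → (q0, xyx, AZ)
  read x, top A: go to q3, push CA → (q3, yx, CAZ)
  read y, top C: go to q0, push CC → (q0, x, CCAZ)
  read x, top C: go to q0, push A → (q0, ε, ACAZ)
All input consumed in state q0 with stack ACAZ.

ACAZ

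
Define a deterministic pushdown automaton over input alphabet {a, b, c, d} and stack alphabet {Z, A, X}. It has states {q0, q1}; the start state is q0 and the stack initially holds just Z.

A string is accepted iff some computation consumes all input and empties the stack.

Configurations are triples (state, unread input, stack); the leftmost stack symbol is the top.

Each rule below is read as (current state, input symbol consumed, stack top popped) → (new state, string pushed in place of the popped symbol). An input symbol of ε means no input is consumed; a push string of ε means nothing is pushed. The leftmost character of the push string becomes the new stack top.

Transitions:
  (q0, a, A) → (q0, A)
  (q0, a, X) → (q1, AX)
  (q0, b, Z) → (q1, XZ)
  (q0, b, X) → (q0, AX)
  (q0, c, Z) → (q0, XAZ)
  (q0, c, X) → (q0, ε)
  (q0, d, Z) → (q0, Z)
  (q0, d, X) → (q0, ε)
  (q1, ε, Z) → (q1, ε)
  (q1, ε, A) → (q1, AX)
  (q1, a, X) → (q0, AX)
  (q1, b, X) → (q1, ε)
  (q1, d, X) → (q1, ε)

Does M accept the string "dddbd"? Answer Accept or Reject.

Accept

(q0, dddbd, Z) ⊢ (q0, ddbd, Z) ⊢ (q0, dbd, Z) ⊢ (q0, bd, Z) ⊢ (q1, d, XZ) ⊢ (q1, ε, Z) ⊢ (q1, ε, ε)
All input consumed and the stack is empty.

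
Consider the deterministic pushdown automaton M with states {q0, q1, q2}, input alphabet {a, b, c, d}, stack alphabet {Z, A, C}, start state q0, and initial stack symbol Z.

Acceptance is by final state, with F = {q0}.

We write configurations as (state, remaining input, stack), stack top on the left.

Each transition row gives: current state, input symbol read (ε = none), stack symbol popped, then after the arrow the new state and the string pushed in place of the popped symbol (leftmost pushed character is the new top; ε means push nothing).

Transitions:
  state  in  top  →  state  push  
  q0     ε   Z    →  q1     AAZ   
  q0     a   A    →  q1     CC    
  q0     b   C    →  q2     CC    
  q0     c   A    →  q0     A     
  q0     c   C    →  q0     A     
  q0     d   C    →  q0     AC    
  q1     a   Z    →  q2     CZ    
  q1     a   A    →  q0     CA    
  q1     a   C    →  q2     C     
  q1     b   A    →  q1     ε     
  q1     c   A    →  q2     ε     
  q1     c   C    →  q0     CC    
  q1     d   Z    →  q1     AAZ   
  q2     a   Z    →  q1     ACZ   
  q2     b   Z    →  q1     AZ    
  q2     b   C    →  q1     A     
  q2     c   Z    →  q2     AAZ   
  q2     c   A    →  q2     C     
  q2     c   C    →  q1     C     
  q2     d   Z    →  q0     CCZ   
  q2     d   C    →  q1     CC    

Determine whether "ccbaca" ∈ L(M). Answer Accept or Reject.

Reject

(q0, ccbaca, Z) ⊢ (q1, ccbaca, AAZ) ⊢ (q2, cbaca, AZ) ⊢ (q2, baca, CZ) ⊢ (q1, aca, AZ) ⊢ (q0, ca, CAZ) ⊢ (q0, a, AAZ) ⊢ (q1, ε, CCAZ)
All input consumed; state q1 ∉ F and no further ε-move applies.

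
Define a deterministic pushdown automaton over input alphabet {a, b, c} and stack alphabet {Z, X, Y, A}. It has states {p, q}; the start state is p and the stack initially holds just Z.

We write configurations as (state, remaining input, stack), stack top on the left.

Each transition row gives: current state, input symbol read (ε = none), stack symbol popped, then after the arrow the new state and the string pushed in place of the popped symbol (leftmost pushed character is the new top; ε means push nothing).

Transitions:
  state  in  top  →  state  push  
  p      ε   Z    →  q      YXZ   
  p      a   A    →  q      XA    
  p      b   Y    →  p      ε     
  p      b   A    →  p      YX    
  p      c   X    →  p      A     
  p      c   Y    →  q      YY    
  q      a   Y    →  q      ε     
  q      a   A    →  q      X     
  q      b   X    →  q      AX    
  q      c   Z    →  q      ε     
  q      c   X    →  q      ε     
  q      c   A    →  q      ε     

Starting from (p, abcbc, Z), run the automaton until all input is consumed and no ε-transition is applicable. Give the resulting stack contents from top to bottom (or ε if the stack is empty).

(p, abcbc, Z) ⊢ (q, abcbc, YXZ) ⊢ (q, bcbc, XZ) ⊢ (q, cbc, AXZ) ⊢ (q, bc, XZ) ⊢ (q, c, AXZ) ⊢ (q, ε, XZ)
All input consumed in state q with stack XZ.

XZ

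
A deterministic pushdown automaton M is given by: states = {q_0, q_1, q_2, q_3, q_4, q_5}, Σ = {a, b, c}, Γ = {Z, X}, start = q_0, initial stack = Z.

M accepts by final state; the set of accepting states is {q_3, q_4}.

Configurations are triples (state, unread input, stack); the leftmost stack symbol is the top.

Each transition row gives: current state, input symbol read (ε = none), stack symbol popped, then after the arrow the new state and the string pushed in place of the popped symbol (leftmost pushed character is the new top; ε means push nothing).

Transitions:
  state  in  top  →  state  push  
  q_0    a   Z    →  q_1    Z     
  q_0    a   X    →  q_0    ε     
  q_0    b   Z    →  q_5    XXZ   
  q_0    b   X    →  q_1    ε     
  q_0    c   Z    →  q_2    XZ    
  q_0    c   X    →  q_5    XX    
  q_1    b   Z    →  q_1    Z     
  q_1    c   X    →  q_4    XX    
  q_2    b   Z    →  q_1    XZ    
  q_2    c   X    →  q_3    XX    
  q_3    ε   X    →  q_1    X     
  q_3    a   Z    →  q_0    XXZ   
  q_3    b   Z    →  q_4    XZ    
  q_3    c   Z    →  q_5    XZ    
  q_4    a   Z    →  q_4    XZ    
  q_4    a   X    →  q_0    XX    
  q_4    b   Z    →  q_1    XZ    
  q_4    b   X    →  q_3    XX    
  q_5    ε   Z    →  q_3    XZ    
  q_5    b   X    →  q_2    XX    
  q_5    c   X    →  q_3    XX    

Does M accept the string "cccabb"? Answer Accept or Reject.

(q_0, cccabb, Z) ⊢ (q_2, ccabb, XZ) ⊢ (q_3, cabb, XXZ) ⊢ (q_1, cabb, XXZ) ⊢ (q_4, abb, XXXZ) ⊢ (q_0, bb, XXXXZ) ⊢ (q_1, b, XXXZ)
No transition applies at (q_1, b, XXXZ); input not fully consumed.

Reject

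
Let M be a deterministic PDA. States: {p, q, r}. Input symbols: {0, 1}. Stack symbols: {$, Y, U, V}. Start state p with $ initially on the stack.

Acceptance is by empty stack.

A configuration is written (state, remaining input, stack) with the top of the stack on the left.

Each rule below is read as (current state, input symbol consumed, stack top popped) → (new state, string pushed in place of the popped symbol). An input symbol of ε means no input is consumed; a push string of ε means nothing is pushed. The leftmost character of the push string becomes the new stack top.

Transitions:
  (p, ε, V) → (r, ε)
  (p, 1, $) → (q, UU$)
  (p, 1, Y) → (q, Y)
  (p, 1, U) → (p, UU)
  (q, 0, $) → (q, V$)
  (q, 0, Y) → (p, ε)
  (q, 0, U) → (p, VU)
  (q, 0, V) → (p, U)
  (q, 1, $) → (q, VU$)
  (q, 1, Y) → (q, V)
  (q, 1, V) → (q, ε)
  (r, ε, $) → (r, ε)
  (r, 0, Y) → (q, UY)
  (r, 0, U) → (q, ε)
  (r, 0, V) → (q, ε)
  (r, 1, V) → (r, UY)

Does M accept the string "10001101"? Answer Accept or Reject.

(p, 10001101, $)
  read 1, top $: go to q, push UU$ → (q, 0001101, UU$)
  read 0, top U: go to p, push VU → (p, 001101, VUU$)
  ε-move, top V: go to r, push ε → (r, 001101, UU$)
  read 0, top U: go to q, push ε → (q, 01101, U$)
  read 0, top U: go to p, push VU → (p, 1101, VU$)
  ε-move, top V: go to r, push ε → (r, 1101, U$)
No transition applies at (r, 1101, U$); input not fully consumed.

Reject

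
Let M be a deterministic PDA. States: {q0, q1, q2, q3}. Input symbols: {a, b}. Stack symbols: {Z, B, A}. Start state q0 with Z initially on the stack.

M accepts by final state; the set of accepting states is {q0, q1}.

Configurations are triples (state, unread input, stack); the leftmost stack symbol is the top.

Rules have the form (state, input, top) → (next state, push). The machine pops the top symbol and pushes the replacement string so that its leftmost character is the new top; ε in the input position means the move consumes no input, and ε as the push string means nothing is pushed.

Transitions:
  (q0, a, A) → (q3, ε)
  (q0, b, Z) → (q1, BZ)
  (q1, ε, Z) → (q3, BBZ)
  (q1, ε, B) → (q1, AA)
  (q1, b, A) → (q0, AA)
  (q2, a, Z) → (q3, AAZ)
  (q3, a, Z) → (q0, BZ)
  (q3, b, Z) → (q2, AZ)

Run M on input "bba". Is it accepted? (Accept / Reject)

Reject

(q0, bba, Z)
  read b, top Z: go to q1, push BZ → (q1, ba, BZ)
  ε-move, top B: go to q1, push AA → (q1, ba, AAZ)
  read b, top A: go to q0, push AA → (q0, a, AAAZ)
  read a, top A: go to q3, push ε → (q3, ε, AAZ)
All input consumed; state q3 ∉ F and no further ε-move applies.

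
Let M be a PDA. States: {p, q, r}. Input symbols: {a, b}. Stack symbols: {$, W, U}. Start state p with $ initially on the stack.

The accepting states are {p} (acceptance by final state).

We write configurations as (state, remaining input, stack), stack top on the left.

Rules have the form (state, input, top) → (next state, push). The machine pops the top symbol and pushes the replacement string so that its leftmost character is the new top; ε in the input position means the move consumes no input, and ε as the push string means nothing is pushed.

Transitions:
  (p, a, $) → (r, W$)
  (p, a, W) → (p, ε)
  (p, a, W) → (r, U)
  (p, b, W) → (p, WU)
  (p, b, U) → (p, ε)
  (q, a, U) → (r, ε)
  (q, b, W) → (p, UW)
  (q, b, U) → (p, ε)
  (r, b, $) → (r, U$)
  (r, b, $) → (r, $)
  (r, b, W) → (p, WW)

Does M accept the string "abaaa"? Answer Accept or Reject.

Reject

No computation consumes all input and reaches a final state.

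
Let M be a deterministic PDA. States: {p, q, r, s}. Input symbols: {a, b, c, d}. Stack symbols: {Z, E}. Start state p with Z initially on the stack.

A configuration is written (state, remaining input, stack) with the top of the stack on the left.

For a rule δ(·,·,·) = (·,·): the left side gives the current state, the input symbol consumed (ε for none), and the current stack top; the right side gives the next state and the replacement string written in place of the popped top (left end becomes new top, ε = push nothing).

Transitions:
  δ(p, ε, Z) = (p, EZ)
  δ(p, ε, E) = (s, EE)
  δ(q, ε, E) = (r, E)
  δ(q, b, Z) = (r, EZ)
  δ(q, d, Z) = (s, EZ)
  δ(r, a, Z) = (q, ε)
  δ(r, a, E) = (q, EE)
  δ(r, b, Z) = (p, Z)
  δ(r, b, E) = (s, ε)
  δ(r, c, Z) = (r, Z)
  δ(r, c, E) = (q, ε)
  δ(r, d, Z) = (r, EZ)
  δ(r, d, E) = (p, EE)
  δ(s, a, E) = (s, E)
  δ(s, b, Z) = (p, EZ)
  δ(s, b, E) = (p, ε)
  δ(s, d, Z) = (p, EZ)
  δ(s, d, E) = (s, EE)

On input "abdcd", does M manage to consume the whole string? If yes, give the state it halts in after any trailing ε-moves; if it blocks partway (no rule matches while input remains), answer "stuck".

stuck

(p, abdcd, Z) ⊢ (p, abdcd, EZ) ⊢ (s, abdcd, EEZ) ⊢ (s, bdcd, EEZ) ⊢ (p, dcd, EZ) ⊢ (s, dcd, EEZ) ⊢ (s, cd, EEEZ)
No transition for (s, c, top E); M blocks with input cd remaining.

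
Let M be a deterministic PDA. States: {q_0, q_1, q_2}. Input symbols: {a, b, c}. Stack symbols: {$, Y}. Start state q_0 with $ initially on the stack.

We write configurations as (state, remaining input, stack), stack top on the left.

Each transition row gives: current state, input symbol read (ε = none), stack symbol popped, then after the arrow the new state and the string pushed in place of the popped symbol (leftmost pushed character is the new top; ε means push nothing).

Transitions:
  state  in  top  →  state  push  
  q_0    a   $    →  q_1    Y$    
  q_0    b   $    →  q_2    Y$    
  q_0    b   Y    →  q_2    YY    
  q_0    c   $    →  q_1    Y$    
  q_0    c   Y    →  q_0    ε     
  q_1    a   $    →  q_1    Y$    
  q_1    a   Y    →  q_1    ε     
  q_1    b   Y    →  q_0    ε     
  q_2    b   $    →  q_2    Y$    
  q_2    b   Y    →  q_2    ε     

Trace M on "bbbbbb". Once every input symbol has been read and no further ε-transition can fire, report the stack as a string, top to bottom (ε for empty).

$

(q_0, bbbbbb, $)
  read b, top $: go to q_2, push Y$ → (q_2, bbbbb, Y$)
  read b, top Y: go to q_2, push ε → (q_2, bbbb, $)
  read b, top $: go to q_2, push Y$ → (q_2, bbb, Y$)
  read b, top Y: go to q_2, push ε → (q_2, bb, $)
  read b, top $: go to q_2, push Y$ → (q_2, b, Y$)
  read b, top Y: go to q_2, push ε → (q_2, ε, $)
All input consumed in state q_2 with stack $.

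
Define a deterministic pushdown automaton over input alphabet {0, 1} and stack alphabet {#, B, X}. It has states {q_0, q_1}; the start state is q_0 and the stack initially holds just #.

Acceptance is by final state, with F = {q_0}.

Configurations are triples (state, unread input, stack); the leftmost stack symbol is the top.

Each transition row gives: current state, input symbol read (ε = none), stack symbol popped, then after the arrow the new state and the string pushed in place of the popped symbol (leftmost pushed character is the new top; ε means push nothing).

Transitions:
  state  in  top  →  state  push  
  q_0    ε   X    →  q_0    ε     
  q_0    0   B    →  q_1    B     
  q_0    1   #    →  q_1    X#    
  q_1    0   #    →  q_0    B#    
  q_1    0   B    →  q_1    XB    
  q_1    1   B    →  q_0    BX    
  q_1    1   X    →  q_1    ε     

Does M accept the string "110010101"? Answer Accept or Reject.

Accept

(q_0, 110010101, #)
  read 1, top #: go to q_1, push X# → (q_1, 10010101, X#)
  read 1, top X: go to q_1, push ε → (q_1, 0010101, #)
  read 0, top #: go to q_0, push B# → (q_0, 010101, B#)
  read 0, top B: go to q_1, push B → (q_1, 10101, B#)
  read 1, top B: go to q_0, push BX → (q_0, 0101, BX#)
  read 0, top B: go to q_1, push B → (q_1, 101, BX#)
  read 1, top B: go to q_0, push BX → (q_0, 01, BXX#)
  read 0, top B: go to q_1, push B → (q_1, 1, BXX#)
  read 1, top B: go to q_0, push BX → (q_0, ε, BXXX#)
All input consumed; state q_0 ∈ F.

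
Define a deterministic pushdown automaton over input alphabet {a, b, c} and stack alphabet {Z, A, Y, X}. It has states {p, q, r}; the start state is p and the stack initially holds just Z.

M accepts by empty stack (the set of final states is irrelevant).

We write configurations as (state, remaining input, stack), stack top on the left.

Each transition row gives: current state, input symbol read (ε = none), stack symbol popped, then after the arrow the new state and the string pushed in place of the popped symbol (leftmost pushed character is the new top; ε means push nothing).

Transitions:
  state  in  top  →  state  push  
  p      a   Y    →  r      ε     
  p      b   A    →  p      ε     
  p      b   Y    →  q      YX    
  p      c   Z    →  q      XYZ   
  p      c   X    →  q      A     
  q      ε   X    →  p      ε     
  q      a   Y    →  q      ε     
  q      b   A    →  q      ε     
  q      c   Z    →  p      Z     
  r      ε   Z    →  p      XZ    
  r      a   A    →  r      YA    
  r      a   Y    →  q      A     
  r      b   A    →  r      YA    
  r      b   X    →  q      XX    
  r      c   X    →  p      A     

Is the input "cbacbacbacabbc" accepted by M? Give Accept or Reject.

Reject

(p, cbacbacbacabbc, Z) ⊢ (q, bacbacbacabbc, XYZ) ⊢ (p, bacbacbacabbc, YZ) ⊢ (q, acbacbacabbc, YXZ) ⊢ (q, cbacbacabbc, XZ) ⊢ (p, cbacbacabbc, Z) ⊢ (q, bacbacabbc, XYZ) ⊢ (p, bacbacabbc, YZ) ⊢ (q, acbacabbc, YXZ) ⊢ (q, cbacabbc, XZ) ⊢ (p, cbacabbc, Z) ⊢ (q, bacabbc, XYZ) ⊢ (p, bacabbc, YZ) ⊢ (q, acabbc, YXZ) ⊢ (q, cabbc, XZ) ⊢ (p, cabbc, Z) ⊢ (q, abbc, XYZ) ⊢ (p, abbc, YZ) ⊢ (r, bbc, Z) ⊢ (p, bbc, XZ)
No transition applies at (p, bbc, XZ); input not fully consumed.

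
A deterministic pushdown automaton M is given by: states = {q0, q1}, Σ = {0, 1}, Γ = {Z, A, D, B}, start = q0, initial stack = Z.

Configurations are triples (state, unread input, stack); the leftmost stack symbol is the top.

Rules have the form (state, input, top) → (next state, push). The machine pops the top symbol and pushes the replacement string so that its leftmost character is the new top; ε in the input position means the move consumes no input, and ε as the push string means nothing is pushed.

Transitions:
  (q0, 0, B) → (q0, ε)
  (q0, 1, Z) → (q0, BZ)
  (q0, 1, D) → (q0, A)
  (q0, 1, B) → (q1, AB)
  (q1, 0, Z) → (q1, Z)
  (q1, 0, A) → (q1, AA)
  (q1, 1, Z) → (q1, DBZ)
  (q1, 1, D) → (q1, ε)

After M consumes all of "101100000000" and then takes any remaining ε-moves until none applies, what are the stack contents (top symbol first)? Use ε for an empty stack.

(q0, 101100000000, Z)
  read 1, top Z: go to q0, push BZ → (q0, 01100000000, BZ)
  read 0, top B: go to q0, push ε → (q0, 1100000000, Z)
  read 1, top Z: go to q0, push BZ → (q0, 100000000, BZ)
  read 1, top B: go to q1, push AB → (q1, 00000000, ABZ)
  read 0, top A: go to q1, push AA → (q1, 0000000, AABZ)
  read 0, top A: go to q1, push AA → (q1, 000000, AAABZ)
  read 0, top A: go to q1, push AA → (q1, 00000, AAAABZ)
  read 0, top A: go to q1, push AA → (q1, 0000, AAAAABZ)
  read 0, top A: go to q1, push AA → (q1, 000, AAAAAABZ)
  read 0, top A: go to q1, push AA → (q1, 00, AAAAAAABZ)
  read 0, top A: go to q1, push AA → (q1, 0, AAAAAAAABZ)
  read 0, top A: go to q1, push AA → (q1, ε, AAAAAAAAABZ)
All input consumed in state q1 with stack AAAAAAAAABZ.

AAAAAAAAABZ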